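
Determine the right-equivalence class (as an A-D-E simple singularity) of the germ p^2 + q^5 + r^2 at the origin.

The Hessian of f at 0 has rank 2. Corank 1: A-series; mu = 4 gives A_4.

A_{4}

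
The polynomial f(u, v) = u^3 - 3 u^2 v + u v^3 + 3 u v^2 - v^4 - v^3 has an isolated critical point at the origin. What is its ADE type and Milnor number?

Type E_{7}, Milnor number mu = 7.

The Hessian of f at 0 is [[0, 0], [0, 0]] with rank 0, so corank 2. A Groebner basis of the Jacobian ideal J(f) in C{u,v} is {u^3 - 3*u^2*v - 6*u^2 + 12*u*v - 6*v^2, 3*u^2 + u*v^2 - 6*u*v + 3*v^2, 3*u^2 - 6*u*v + v^3 + 3*v^2}; counting standard monomials gives mu = 7. Corank 2; j^3 = (u - v)^3 is a perfect cube, so E-series; the 4-jet and mu = 7 give E_7.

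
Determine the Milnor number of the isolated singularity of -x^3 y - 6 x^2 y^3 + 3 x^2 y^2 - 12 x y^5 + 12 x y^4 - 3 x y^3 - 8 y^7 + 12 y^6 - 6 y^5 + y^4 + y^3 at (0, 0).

7

The Hessian of f at 0 has rank 0. Corank 2; j^3 = y^3 is a perfect cube, so E-series; the 4-jet and mu = 7 give E_7.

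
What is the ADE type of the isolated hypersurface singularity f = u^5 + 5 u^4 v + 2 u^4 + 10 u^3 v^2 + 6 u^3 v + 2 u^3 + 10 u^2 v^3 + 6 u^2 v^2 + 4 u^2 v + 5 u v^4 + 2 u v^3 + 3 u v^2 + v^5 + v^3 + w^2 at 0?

D_4

The Hessian of f at 0 has rank 1. Corank 2; j^3 = (u + v)*(2*u^2 + 2*u*v + v^2) splits into three distinct lines over C (the quadratic factor has nonzero discriminant), so D_4.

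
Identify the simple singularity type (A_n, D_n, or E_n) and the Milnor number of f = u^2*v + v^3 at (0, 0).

Type D4, Milnor number mu = 4.

The Hessian of f at 0 is [[0, 0], [0, 0]] with rank 0, so corank 2. A Groebner basis of the Jacobian ideal J(f) in C{u,v} is {v^3, u^2 + 3*v^2, u*v}; counting standard monomials gives mu = 4. Corank 2; j^3 = v*(u^2 + v^2) splits into three distinct lines over C (the quadratic factor has nonzero discriminant), so D_4.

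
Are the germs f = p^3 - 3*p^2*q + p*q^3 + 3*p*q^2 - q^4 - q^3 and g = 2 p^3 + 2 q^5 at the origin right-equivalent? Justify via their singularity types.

No.

The Hessian of f at 0 has rank 0. Corank 2; j^3 = (p - q)^3 is a perfect cube, so E-series; the 4-jet and mu = 7 give E_7. The Hessian of g at 0 has rank 0. Corank 2; j^3 = 2*p^3 is a perfect cube, so E-series; the 5-jet and mu = 8 give E_8. f is E_7 but g is E_8, hence not right-equivalent.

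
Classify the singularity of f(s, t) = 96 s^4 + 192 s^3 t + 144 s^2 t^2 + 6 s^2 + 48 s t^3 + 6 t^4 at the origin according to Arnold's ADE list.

A_3

The Hessian of f at 0 is [[12, 0], [0, 0]] with rank 1, so corank 1. A Groebner basis of the Jacobian ideal J(f) in C{s,t} is {t^3, s}; counting standard monomials gives mu = 3. Corank 1: A-series; mu = 3 gives A_3.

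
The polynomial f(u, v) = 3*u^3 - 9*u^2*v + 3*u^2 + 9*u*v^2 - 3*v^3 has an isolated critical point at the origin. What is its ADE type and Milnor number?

The Hessian of f at 0 has rank 1. Corank 1: A-series; mu = 2 gives A_2.

Type A_{2}, Milnor number mu = 2.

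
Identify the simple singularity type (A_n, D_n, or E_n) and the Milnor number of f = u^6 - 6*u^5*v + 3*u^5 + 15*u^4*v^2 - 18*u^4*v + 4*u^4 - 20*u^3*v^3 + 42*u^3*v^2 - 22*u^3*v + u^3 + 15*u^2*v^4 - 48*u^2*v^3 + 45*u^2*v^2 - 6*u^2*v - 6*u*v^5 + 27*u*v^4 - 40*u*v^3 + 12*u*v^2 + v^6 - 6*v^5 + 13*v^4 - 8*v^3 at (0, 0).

The Hessian of f at 0 has rank 0. Corank 2; j^3 = (u - 2*v)^3 is a perfect cube, so E-series; the 4-jet and mu = 6 give E_6.

Type E_6, Milnor number mu = 6.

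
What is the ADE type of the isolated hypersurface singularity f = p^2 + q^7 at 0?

The Hessian of f at 0 has rank 1. Corank 1: A-series; mu = 6 gives A_6.

A_{6}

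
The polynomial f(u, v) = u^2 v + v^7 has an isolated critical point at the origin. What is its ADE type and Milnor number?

The Hessian of f at 0 has rank 0. Corank 2; j^3 = u^2*v has shape L^2 M (L != M), so D-series; mu = 8 gives D_8.

Type D_{8}, Milnor number mu = 8.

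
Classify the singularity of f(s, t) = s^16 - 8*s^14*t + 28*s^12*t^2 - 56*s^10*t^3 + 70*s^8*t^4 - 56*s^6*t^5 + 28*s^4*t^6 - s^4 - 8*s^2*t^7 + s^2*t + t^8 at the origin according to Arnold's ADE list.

D_{9}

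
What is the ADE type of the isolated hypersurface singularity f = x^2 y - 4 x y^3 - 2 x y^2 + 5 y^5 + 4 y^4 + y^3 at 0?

The Hessian of f at 0 has rank 0. Corank 2; j^3 = y*(x - y)^2 has shape L^2 M (L != M), so D-series; mu = 6 gives D_6.

D_6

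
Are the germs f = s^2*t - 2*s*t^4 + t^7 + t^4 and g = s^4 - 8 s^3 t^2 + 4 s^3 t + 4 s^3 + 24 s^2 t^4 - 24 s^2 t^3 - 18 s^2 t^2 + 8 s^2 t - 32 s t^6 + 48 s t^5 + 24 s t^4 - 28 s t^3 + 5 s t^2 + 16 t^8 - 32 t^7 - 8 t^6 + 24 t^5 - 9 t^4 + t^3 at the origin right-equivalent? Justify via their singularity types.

Yes.

The Hessian of f at 0 is [[0, 0], [0, 0]] with rank 0, so corank 2. A Groebner basis of the Jacobian ideal J(f) in C{s,t} is {s^3, s^2/4 + t^3, s*t}; counting standard monomials gives mu = 5. Corank 2; j^3 = s^2*t has shape L^2 M (L != M), so D-series; mu = 5 gives D_5. The Hessian of g at 0 is [[0, 0], [0, 0]] with rank 0, so corank 2. A Groebner basis of the Jacobian ideal J(g) in C{s,t} is {s*t^2 + 2*s*t/9 + t^2/9, -4*s*t/9 + t^3 - 2*t^2/9, s^2 + 19*s*t/18 + 5*t^2/18}; counting standard monomials gives mu = 5. Corank 2; j^3 = (s + t)*(2*s + t)^2 has shape L^2 M (L != M), so D-series; mu = 5 gives D_5. Both have type D_5, hence right-equivalent.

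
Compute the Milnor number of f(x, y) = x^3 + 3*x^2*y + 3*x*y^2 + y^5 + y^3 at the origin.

8

The Hessian of f at 0 has rank 0. Corank 2; j^3 = (x + y)^3 is a perfect cube, so E-series; the 5-jet and mu = 8 give E_8.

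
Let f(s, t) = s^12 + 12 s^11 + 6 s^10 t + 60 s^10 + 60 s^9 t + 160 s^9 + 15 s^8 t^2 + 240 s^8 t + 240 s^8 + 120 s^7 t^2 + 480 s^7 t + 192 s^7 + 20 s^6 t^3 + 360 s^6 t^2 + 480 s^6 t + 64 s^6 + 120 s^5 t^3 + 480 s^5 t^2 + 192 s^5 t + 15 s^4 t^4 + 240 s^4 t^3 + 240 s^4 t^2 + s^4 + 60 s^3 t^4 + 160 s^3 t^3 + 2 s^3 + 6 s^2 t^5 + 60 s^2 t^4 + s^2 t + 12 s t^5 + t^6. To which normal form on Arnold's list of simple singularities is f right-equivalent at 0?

The Hessian of f at 0 has rank 0. Corank 2; j^3 = s^2*(2*s + t) has shape L^2 M (L != M), so D-series; mu = 7 gives D_7.

D_{7}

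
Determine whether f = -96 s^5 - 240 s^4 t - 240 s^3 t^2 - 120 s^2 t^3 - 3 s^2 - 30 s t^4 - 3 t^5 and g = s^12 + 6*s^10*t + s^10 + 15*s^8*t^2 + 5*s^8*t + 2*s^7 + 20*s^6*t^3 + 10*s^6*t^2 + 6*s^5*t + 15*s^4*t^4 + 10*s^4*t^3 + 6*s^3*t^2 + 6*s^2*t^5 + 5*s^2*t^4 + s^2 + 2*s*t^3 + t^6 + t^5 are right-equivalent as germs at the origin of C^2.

Yes.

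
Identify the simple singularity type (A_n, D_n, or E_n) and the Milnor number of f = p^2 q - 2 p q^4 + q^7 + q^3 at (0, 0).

Type D_4, Milnor number mu = 4.

The Hessian of f at 0 has rank 0. Corank 2; j^3 = q*(p^2 + q^2) splits into three distinct lines over C (the quadratic factor has nonzero discriminant), so D_4.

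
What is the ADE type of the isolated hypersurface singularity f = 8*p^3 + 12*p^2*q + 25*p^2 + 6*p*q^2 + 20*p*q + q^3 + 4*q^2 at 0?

A2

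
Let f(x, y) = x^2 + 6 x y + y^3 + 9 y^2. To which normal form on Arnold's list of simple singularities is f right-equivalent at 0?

The Hessian of f at 0 has rank 1. Corank 1: A-series; mu = 2 gives A_2.

A_{2}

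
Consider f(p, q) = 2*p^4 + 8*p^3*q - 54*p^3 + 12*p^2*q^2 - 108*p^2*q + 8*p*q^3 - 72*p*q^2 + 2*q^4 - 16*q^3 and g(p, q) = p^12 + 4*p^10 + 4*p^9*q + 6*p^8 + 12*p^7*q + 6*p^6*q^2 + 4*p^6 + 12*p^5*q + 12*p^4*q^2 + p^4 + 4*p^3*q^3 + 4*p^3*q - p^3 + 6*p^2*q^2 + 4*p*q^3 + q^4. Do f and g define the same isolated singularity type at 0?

Yes.

The Hessian of f at 0 is [[0, 0], [0, 0]] with rank 0, so corank 2. A Groebner basis of the Jacobian ideal J(f) in C{p,q} is {q^4, p*q^2 + 7*q^3/9, p^2 + 4*p*q/3 + 4*q^2/9}; counting standard monomials gives mu = 6. Corank 2; j^3 = -2*(3*p + 2*q)^3 is a perfect cube, so E-series; the 4-jet and mu = 6 give E_6. The Hessian of g at 0 is [[0, 0], [0, 0]] with rank 0, so corank 2. A Groebner basis of the Jacobian ideal J(g) in C{p,q} is {q^4, p*q^2 + q^3/3, p^2}; counting standard monomials gives mu = 6. Corank 2; j^3 = -p^3 is a perfect cube, so E-series; the 4-jet and mu = 6 give E_6. Both have type E_6, hence right-equivalent.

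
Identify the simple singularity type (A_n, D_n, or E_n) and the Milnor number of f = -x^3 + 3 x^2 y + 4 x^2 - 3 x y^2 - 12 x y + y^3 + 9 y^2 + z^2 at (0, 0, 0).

Type A_2, Milnor number mu = 2.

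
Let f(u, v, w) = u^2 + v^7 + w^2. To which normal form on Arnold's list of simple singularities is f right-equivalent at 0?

A_{6}

The Hessian of f at 0 has rank 2. Corank 1: A-series; mu = 6 gives A_6.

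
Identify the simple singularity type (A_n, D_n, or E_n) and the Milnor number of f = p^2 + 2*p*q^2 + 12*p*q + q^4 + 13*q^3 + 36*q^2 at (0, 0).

Type A2, Milnor number mu = 2.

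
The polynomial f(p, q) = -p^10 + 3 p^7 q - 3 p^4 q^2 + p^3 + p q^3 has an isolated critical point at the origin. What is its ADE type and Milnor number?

The Hessian of f at 0 has rank 0. Corank 2; j^3 = p^3 is a perfect cube, so E-series; the 4-jet and mu = 7 give E_7.

Type E7, Milnor number mu = 7.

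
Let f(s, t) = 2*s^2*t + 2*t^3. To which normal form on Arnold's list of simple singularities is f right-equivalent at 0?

D4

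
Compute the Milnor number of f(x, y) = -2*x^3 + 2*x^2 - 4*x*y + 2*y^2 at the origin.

2

The Hessian of f at 0 has rank 1. Corank 1: A-series; mu = 2 gives A_2.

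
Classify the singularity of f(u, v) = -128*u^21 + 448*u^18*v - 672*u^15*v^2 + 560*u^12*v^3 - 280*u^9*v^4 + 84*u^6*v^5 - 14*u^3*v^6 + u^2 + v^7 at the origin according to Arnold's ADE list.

A_{6}

The Hessian of f at 0 is [[2, 0], [0, 0]] with rank 1, so corank 1. A Groebner basis of the Jacobian ideal J(f) in C{u,v} is {v^6, u}; counting standard monomials gives mu = 6. Corank 1: A-series; mu = 6 gives A_6.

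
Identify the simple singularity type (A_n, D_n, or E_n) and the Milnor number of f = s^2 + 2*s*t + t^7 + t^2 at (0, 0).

The Hessian of f at 0 has rank 1. Corank 1: A-series; mu = 6 gives A_6.

Type A_6, Milnor number mu = 6.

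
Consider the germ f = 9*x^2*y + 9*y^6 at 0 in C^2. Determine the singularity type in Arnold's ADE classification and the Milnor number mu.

Type D_7, Milnor number mu = 7.

The Hessian of f at 0 is [[0, 0], [0, 0]] with rank 0, so corank 2. A Groebner basis of the Jacobian ideal J(f) in C{x,y} is {x^2/6 + y^5, x^3, x*y}; counting standard monomials gives mu = 7. Corank 2; j^3 = 9*x^2*y has shape L^2 M (L != M), so D-series; mu = 7 gives D_7.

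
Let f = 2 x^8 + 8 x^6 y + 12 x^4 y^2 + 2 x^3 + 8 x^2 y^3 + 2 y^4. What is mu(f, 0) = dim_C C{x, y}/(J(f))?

The Hessian of f at 0 is [[0, 0], [0, 0]] with rank 0, so corank 2. A Groebner basis of the Jacobian ideal J(f) in C{x,y} is {y^3, x^2}; counting standard monomials gives mu = 6. Corank 2; j^3 = 2*x^3 is a perfect cube, so E-series; the 4-jet and mu = 6 give E_6.

6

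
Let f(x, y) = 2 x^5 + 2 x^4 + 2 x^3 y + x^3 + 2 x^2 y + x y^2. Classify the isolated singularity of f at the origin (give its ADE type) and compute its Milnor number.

Type D_6, Milnor number mu = 6.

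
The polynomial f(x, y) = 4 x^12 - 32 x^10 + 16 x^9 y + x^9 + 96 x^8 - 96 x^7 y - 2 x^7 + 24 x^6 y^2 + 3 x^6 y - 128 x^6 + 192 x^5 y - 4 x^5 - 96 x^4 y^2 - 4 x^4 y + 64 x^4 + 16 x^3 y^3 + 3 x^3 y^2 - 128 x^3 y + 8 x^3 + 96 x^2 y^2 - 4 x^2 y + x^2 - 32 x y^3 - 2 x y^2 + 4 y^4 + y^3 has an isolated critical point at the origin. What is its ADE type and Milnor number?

Type A2, Milnor number mu = 2.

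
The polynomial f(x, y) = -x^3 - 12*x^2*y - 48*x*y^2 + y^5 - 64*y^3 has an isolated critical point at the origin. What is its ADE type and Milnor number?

The Hessian of f at 0 is [[0, 0], [0, 0]] with rank 0, so corank 2. A Groebner basis of the Jacobian ideal J(f) in C{x,y} is {y^4, x^2 + 8*x*y + 16*y^2}; counting standard monomials gives mu = 8. Corank 2; j^3 = -(x + 4*y)^3 is a perfect cube, so E-series; the 5-jet and mu = 8 give E_8.

Type E_{8}, Milnor number mu = 8.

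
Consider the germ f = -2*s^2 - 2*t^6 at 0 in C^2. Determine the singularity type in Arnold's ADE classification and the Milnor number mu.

The Hessian of f at 0 is [[-4, 0], [0, 0]] with rank 1, so corank 1. A Groebner basis of the Jacobian ideal J(f) in C{s,t} is {t^5, s}; counting standard monomials gives mu = 5. Corank 1: A-series; mu = 5 gives A_5.

Type A_5, Milnor number mu = 5.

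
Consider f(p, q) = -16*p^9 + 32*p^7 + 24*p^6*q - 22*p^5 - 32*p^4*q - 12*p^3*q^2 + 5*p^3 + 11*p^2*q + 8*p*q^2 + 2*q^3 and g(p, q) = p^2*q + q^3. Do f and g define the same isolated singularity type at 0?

The Hessian of f at 0 has rank 0. Corank 2; j^3 = (p + q)*(5*p^2 + 6*p*q + 2*q^2) splits into three distinct lines over C (the quadratic factor has nonzero discriminant), so D_4. The Hessian of g at 0 has rank 0. Corank 2; j^3 = q*(p^2 + q^2) splits into three distinct lines over C (the quadratic factor has nonzero discriminant), so D_4. Both have type D_4, hence right-equivalent.

Yes.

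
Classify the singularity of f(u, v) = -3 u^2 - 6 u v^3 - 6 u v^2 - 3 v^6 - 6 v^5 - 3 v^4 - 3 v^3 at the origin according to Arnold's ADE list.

A2

The Hessian of f at 0 has rank 1. Corank 1: A-series; mu = 2 gives A_2.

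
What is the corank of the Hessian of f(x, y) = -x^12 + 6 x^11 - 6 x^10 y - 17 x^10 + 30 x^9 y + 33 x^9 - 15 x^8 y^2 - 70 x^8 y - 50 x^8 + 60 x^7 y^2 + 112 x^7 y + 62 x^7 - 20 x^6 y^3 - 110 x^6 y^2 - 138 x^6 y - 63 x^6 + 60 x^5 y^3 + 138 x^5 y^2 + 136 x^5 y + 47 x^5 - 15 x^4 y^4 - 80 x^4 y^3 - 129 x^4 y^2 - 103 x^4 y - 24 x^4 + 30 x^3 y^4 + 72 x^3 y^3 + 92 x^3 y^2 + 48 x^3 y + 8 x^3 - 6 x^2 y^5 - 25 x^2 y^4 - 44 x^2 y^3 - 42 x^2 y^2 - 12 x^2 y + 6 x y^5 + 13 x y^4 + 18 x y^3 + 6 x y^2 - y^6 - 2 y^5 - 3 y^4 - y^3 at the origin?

Hessian at 0 has rank 0.

2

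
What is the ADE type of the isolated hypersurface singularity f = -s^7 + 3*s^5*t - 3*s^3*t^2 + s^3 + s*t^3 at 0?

E_{7}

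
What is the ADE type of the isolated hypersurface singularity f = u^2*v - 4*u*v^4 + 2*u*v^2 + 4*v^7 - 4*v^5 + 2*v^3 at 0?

D4

The Hessian of f at 0 is [[0, 0], [0, 0]] with rank 0, so corank 2. A Groebner basis of the Jacobian ideal J(f) in C{u,v} is {v^3, u^2 + 2*v^2, u*v + v^2}; counting standard monomials gives mu = 4. Corank 2; j^3 = v*(u^2 + 2*u*v + 2*v^2) splits into three distinct lines over C (the quadratic factor has nonzero discriminant), so D_4.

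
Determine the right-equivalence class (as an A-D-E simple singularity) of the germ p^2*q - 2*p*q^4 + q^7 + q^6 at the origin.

The Hessian of f at 0 is [[0, 0], [0, 0]] with rank 0, so corank 2. A Groebner basis of the Jacobian ideal J(f) in C{p,q} is {-p*q + q^4, p^3, p^2*q, p^2/6 + p*q^2}; counting standard monomials gives mu = 7. Corank 2; j^3 = p^2*q has shape L^2 M (L != M), so D-series; mu = 7 gives D_7.

D7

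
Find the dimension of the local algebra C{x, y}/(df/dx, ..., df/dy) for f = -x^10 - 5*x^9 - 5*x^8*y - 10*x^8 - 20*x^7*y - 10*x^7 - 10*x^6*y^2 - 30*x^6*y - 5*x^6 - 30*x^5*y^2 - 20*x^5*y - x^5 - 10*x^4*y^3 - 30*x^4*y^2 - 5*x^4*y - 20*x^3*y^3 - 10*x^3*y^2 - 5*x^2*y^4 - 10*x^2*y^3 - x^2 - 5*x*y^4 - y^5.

The Hessian of f at 0 has rank 1. Corank 1: A-series; mu = 4 gives A_4.

4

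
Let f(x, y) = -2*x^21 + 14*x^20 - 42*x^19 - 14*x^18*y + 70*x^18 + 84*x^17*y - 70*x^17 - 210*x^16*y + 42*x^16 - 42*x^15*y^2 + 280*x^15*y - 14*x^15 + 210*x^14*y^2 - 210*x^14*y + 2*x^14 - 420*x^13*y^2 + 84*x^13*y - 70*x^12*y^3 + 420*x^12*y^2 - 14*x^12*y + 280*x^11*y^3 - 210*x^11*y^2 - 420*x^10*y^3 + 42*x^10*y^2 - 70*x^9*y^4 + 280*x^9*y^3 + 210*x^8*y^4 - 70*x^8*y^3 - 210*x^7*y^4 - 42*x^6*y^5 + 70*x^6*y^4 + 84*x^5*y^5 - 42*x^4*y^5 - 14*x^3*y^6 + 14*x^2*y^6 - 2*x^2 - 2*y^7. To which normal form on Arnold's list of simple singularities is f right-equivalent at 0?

The Hessian of f at 0 is [[-4, 0], [0, 0]] with rank 1, so corank 1. A Groebner basis of the Jacobian ideal J(f) in C{x,y} is {y^6, x}; counting standard monomials gives mu = 6. Corank 1: A-series; mu = 6 gives A_6.

A_6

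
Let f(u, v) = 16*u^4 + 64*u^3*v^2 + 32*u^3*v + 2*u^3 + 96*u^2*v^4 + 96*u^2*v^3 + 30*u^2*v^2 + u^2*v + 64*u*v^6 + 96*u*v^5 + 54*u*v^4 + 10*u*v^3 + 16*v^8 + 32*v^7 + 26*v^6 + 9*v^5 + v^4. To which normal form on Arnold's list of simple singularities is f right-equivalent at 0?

The Hessian of f at 0 has rank 0. Corank 2; j^3 = u^2*(2*u + v) has shape L^2 M (L != M), so D-series; mu = 5 gives D_5.

D_5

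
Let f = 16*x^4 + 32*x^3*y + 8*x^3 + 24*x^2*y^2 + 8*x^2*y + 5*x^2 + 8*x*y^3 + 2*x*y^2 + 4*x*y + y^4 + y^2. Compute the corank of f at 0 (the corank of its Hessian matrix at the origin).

Hessian at 0 has rank 2.

0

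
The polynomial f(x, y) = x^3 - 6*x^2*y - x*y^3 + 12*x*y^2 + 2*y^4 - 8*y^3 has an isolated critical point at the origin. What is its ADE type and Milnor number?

Type E7, Milnor number mu = 7.

The Hessian of f at 0 has rank 0. Corank 2; j^3 = (x - 2*y)^3 is a perfect cube, so E-series; the 4-jet and mu = 7 give E_7.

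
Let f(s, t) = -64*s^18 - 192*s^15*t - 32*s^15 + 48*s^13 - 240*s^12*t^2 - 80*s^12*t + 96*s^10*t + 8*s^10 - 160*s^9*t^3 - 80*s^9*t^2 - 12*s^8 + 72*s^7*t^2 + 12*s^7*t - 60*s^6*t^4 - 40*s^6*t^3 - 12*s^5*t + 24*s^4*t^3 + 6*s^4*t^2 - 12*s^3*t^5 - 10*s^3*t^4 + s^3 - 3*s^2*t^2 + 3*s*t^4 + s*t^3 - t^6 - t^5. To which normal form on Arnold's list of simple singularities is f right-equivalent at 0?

The Hessian of f at 0 is [[0, 0], [0, 0]] with rank 0, so corank 2. A Groebner basis of the Jacobian ideal J(f) in C{s,t} is {-s^2 + t^4 - t^3/3, s^3, s^2*t + s^2/3 + t^3/9, -s^2 + s*t^2 - t^3/3}; counting standard monomials gives mu = 7. Corank 2; j^3 = s^3 is a perfect cube, so E-series; the 4-jet and mu = 7 give E_7.

E7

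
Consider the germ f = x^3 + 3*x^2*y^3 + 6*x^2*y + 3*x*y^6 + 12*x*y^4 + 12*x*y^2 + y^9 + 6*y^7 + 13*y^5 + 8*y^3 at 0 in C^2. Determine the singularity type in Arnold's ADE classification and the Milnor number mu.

The Hessian of f at 0 is [[0, 0], [0, 0]] with rank 0, so corank 2. A Groebner basis of the Jacobian ideal J(f) in C{x,y} is {x^2/2 + x*y^3 + 2*x*y + 2*y^2, y^4, x^3 - 12*x*y^2 - 16*y^3, x^2*y + 4*x*y^2 + 4*y^3}; counting standard monomials gives mu = 8. Corank 2; j^3 = (x + 2*y)^3 is a perfect cube, so E-series; the 5-jet and mu = 8 give E_8.

Type E_8, Milnor number mu = 8.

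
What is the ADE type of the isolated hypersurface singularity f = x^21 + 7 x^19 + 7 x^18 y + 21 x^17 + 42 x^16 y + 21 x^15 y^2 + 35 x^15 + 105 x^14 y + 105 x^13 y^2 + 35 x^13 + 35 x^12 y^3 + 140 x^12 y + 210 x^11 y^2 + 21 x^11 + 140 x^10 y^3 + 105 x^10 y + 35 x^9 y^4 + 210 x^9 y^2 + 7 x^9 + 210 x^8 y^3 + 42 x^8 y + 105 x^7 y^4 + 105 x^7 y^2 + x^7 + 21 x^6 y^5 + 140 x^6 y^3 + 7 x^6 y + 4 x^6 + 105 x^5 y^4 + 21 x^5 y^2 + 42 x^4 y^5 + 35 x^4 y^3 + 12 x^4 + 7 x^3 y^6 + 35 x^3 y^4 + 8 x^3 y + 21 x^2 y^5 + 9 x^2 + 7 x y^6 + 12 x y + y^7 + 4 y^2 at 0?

A_{6}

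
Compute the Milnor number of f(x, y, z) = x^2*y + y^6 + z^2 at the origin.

7

The Hessian of f at 0 has rank 1. Corank 2; j^3 = x^2*y has shape L^2 M (L != M), so D-series; mu = 7 gives D_7.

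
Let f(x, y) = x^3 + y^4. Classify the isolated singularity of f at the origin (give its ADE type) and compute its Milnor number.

Type E_{6}, Milnor number mu = 6.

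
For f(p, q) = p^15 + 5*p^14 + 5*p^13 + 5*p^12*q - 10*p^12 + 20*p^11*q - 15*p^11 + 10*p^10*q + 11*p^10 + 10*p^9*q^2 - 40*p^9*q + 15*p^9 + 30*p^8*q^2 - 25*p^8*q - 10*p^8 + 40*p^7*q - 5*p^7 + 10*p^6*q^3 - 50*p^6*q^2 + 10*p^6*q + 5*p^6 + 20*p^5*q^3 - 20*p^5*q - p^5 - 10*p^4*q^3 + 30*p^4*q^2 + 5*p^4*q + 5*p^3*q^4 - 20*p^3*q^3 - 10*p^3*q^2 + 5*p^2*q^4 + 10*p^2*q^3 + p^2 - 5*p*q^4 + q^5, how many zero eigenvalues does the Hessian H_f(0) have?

1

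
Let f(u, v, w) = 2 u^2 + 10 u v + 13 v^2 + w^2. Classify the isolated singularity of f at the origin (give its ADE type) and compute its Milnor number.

Type A_1, Milnor number mu = 1.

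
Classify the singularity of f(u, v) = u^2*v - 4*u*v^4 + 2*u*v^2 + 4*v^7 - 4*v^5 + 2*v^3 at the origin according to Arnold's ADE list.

The Hessian of f at 0 is [[0, 0], [0, 0]] with rank 0, so corank 2. A Groebner basis of the Jacobian ideal J(f) in C{u,v} is {v^3, u^2 + 2*v^2, u*v + v^2}; counting standard monomials gives mu = 4. Corank 2; j^3 = v*(u^2 + 2*u*v + 2*v^2) splits into three distinct lines over C (the quadratic factor has nonzero discriminant), so D_4.

D_{4}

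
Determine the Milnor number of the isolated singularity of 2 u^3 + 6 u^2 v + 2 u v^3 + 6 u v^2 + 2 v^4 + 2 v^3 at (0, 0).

7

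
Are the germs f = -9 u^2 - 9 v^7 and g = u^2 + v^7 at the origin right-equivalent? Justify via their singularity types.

Yes.

The Hessian of f at 0 has rank 1. Corank 1: A-series; mu = 6 gives A_6. The Hessian of g at 0 has rank 1. Corank 1: A-series; mu = 6 gives A_6. Both have type A_6, hence right-equivalent.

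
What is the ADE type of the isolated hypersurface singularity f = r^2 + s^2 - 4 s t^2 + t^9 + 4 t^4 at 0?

The Hessian of f at 0 is [[2, 0, 0], [0, 0, 0], [0, 0, 2]] with rank 2, so corank 1. A Groebner basis of the Jacobian ideal J(f) in C{s,t,r} is {s^4, -s/2 + t^2, r}; counting standard monomials gives mu = 8. Corank 1: A-series; mu = 8 gives A_8.

A_8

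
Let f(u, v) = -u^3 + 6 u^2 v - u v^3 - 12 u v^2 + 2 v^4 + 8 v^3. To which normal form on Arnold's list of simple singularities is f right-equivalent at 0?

E_{7}

The Hessian of f at 0 has rank 0. Corank 2; j^3 = -(u - 2*v)^3 is a perfect cube, so E-series; the 4-jet and mu = 7 give E_7.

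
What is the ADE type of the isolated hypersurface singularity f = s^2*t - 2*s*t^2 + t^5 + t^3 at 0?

The Hessian of f at 0 has rank 0. Corank 2; j^3 = t*(s - t)^2 has shape L^2 M (L != M), so D-series; mu = 6 gives D_6.

D_{6}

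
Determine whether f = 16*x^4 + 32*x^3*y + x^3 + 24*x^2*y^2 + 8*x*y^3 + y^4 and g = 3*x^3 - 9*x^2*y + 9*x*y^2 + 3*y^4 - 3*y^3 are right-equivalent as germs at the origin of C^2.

Yes.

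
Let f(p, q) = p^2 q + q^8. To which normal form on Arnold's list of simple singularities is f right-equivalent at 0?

The Hessian of f at 0 has rank 0. Corank 2; j^3 = p^2*q has shape L^2 M (L != M), so D-series; mu = 9 gives D_9.

D_{9}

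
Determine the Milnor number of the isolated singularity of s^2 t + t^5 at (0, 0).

6

The Hessian of f at 0 has rank 0. Corank 2; j^3 = s^2*t has shape L^2 M (L != M), so D-series; mu = 6 gives D_6.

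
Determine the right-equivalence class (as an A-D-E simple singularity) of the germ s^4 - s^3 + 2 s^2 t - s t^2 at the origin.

D_{5}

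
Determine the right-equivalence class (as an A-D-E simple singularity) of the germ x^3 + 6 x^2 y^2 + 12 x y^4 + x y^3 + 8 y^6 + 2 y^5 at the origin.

E_7

The Hessian of f at 0 has rank 0. Corank 2; j^3 = x^3 is a perfect cube, so E-series; the 4-jet and mu = 7 give E_7.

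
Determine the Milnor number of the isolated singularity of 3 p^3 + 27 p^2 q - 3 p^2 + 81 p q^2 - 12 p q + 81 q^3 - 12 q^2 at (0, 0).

2

The Hessian of f at 0 has rank 1. Corank 1: A-series; mu = 2 gives A_2.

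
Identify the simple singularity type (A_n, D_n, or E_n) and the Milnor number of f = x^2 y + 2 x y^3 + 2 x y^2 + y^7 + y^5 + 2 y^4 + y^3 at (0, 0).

Type D_8, Milnor number mu = 8.

The Hessian of f at 0 has rank 0. Corank 2; j^3 = y*(x + y)^2 has shape L^2 M (L != M), so D-series; mu = 8 gives D_8.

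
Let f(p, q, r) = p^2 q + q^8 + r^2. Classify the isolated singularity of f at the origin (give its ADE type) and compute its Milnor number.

The Hessian of f at 0 is [[0, 0, 0], [0, 0, 0], [0, 0, 2]] with rank 1, so corank 2. A Groebner basis of the Jacobian ideal J(f) in C{p,q,r} is {p^2/8 + q^7, p^3, p*q, r}; counting standard monomials gives mu = 9. Corank 2; j^3 = p^2*q has shape L^2 M (L != M), so D-series; mu = 9 gives D_9.

Type D_{9}, Milnor number mu = 9.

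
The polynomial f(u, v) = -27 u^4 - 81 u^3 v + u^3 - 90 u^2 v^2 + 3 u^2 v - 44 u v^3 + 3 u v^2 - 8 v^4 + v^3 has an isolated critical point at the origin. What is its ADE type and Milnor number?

Type E_{7}, Milnor number mu = 7.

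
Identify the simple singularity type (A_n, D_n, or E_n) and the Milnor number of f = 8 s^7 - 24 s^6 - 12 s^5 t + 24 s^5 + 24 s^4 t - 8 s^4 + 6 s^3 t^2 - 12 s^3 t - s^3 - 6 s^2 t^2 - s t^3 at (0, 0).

The Hessian of f at 0 has rank 0. Corank 2; j^3 = -s^3 is a perfect cube, so E-series; the 4-jet and mu = 7 give E_7.

Type E_7, Milnor number mu = 7.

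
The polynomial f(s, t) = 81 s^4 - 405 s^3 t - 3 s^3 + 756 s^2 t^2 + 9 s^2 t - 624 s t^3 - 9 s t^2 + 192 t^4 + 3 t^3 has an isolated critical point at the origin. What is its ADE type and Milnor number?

Type E7, Milnor number mu = 7.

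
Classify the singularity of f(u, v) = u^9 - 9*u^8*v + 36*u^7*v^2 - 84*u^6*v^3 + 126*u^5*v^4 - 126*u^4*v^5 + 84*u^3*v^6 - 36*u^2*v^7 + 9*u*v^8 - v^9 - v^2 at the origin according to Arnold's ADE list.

The Hessian of f at 0 has rank 1. Corank 1: A-series; mu = 8 gives A_8.

A_8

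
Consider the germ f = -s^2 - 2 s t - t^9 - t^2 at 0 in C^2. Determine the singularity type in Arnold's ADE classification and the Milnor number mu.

Type A8, Milnor number mu = 8.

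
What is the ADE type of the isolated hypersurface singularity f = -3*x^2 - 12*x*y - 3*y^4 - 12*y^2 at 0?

A_3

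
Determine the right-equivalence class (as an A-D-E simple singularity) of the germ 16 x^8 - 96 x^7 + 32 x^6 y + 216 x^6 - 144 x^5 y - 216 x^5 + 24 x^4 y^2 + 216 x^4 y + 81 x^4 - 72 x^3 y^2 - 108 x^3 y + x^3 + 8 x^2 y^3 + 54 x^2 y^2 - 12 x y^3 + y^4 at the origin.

The Hessian of f at 0 is [[0, 0], [0, 0]] with rank 0, so corank 2. A Groebner basis of the Jacobian ideal J(f) in C{x,y} is {y^4, x*y^2 - y^3/9, x^2}; counting standard monomials gives mu = 6. Corank 2; j^3 = x^3 is a perfect cube, so E-series; the 4-jet and mu = 6 give E_6.

E_{6}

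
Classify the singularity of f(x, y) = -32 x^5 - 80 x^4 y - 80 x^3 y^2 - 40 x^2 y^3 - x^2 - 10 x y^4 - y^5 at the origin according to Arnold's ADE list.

A_{4}

The Hessian of f at 0 has rank 1. Corank 1: A-series; mu = 4 gives A_4.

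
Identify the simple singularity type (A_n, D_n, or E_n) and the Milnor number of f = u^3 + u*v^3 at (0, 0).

Type E7, Milnor number mu = 7.

The Hessian of f at 0 has rank 0. Corank 2; j^3 = u^3 is a perfect cube, so E-series; the 4-jet and mu = 7 give E_7.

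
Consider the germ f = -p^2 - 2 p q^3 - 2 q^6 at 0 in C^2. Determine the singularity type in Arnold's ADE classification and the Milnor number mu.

Type A_5, Milnor number mu = 5.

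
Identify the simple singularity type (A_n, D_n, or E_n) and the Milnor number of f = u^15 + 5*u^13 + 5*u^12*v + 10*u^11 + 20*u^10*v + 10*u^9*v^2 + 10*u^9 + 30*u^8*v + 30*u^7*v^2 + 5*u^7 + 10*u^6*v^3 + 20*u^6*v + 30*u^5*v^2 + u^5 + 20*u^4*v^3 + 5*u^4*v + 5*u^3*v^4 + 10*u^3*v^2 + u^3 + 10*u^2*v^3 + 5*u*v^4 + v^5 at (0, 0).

Type E8, Milnor number mu = 8.

The Hessian of f at 0 has rank 0. Corank 2; j^3 = u^3 is a perfect cube, so E-series; the 5-jet and mu = 8 give E_8.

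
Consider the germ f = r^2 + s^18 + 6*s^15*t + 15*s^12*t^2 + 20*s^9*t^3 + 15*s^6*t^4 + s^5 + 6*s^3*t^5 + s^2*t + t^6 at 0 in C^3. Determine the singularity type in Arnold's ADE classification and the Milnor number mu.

The Hessian of f at 0 has rank 1. Corank 2; j^3 = s^2*t has shape L^2 M (L != M), so D-series; mu = 7 gives D_7.

Type D_7, Milnor number mu = 7.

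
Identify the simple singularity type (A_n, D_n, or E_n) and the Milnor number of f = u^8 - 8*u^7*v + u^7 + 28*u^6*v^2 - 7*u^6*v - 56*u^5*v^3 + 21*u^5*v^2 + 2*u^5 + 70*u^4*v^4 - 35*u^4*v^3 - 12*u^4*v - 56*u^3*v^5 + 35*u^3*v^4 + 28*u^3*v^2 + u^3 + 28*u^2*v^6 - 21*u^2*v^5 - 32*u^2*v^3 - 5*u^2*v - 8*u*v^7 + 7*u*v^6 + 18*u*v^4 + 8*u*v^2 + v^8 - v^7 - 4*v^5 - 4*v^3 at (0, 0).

The Hessian of f at 0 is [[0, 0], [0, 0]] with rank 0, so corank 2. A Groebner basis of the Jacobian ideal J(f) in C{u,v} is {u^2*v^2 - 96*u^2*v - 8*u^2 + 384*u*v^2 + 36*u*v - 384*v^3 - 40*v^2, -56*u^2*v - 5*u^2 + u*v^3 + 224*u*v^2 + 22*u*v - 224*v^3 - 24*v^2, -32*u^2*v - 3*u^2 + 128*u*v^2 + 13*u*v + v^4 - 128*v^3 - 14*v^2, u^3 - 6*u^2*v + 12*u*v^2 - 8*v^3}; counting standard monomials gives mu = 9. Corank 2; j^3 = (u - 2*v)^2*(u - v) has shape L^2 M (L != M), so D-series; mu = 9 gives D_9.

Type D_9, Milnor number mu = 9.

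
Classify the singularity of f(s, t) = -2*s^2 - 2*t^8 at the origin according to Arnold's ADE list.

The Hessian of f at 0 is [[-4, 0], [0, 0]] with rank 1, so corank 1. A Groebner basis of the Jacobian ideal J(f) in C{s,t} is {t^7, s}; counting standard monomials gives mu = 7. Corank 1: A-series; mu = 7 gives A_7.

A_7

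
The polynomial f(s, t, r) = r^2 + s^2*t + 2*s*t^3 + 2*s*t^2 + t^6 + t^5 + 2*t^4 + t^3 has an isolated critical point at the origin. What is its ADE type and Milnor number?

Type D_7, Milnor number mu = 7.

The Hessian of f at 0 is [[0, 0, 0], [0, 0, 0], [0, 0, 2]] with rank 1, so corank 2. A Groebner basis of the Jacobian ideal J(f) in C{s,t,r} is {s^3 - s^2/2 - 7*s*t^2/2 + 3*s*t/2 + 2*t^2, s^2*t + s^2/6 + 13*s*t^2/6 - 5*s*t/6 - t^2, s*t + t^3 + t^2, r}; counting standard monomials gives mu = 7. Corank 2; j^3 = t*(s + t)^2 has shape L^2 M (L != M), so D-series; mu = 7 gives D_7.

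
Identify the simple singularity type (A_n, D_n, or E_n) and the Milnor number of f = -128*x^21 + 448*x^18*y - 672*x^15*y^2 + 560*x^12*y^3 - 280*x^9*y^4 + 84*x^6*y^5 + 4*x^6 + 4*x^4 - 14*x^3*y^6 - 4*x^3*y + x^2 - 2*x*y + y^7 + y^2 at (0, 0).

Type A_{6}, Milnor number mu = 6.

The Hessian of f at 0 has rank 1. Corank 1: A-series; mu = 6 gives A_6.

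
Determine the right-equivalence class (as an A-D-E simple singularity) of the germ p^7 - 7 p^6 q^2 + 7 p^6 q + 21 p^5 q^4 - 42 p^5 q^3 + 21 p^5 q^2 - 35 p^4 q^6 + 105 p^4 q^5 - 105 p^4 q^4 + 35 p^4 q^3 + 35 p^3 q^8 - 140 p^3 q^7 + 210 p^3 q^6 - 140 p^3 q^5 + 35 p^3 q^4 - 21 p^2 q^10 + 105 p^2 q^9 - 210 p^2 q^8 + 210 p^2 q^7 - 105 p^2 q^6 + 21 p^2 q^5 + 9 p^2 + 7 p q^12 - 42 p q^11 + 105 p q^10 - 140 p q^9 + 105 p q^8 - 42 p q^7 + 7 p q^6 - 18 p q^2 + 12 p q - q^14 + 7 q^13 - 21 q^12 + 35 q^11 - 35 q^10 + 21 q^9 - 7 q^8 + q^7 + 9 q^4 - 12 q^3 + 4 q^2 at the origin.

A_{6}

The Hessian of f at 0 has rank 1. Corank 1: A-series; mu = 6 gives A_6.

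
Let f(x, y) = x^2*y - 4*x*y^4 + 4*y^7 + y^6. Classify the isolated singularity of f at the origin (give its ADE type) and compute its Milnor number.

The Hessian of f at 0 is [[0, 0], [0, 0]] with rank 0, so corank 2. A Groebner basis of the Jacobian ideal J(f) in C{x,y} is {-x*y/2 + y^4, x^3, x^2*y, x^2/3 + x*y^2}; counting standard monomials gives mu = 7. Corank 2; j^3 = x^2*y has shape L^2 M (L != M), so D-series; mu = 7 gives D_7.

Type D7, Milnor number mu = 7.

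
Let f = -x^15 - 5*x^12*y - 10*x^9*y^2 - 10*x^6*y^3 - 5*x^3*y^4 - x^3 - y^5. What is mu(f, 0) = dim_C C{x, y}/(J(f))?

8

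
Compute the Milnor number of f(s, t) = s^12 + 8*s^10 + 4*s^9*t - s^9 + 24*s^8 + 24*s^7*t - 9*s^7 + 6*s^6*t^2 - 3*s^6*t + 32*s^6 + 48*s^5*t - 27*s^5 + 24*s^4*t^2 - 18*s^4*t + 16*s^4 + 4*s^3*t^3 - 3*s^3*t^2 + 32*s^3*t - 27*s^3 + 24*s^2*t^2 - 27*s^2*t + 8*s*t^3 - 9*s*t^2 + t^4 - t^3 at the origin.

6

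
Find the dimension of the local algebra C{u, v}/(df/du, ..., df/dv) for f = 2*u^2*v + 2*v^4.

5

The Hessian of f at 0 has rank 0. Corank 2; j^3 = 2*u^2*v has shape L^2 M (L != M), so D-series; mu = 5 gives D_5.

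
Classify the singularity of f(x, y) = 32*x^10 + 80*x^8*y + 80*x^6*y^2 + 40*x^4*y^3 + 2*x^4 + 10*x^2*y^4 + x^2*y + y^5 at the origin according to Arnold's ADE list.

D6

The Hessian of f at 0 is [[0, 0], [0, 0]] with rank 0, so corank 2. A Groebner basis of the Jacobian ideal J(f) in C{x,y} is {x^2/5 + y^4, x^3, x*y}; counting standard monomials gives mu = 6. Corank 2; j^3 = x^2*y has shape L^2 M (L != M), so D-series; mu = 6 gives D_6.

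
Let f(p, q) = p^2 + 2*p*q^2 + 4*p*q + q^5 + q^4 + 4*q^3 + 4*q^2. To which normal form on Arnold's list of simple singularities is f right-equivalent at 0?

A_{4}

The Hessian of f at 0 has rank 1. Corank 1: A-series; mu = 4 gives A_4.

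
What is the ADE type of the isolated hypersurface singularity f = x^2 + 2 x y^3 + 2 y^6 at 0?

The Hessian of f at 0 has rank 1. Corank 1: A-series; mu = 5 gives A_5.

A_5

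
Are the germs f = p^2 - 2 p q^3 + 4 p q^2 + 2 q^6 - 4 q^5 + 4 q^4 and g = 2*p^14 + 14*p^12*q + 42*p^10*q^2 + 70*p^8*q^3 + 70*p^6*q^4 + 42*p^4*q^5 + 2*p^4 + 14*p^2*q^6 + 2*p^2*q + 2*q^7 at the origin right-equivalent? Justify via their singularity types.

The Hessian of f at 0 has rank 1. Corank 1: A-series; mu = 5 gives A_5. The Hessian of g at 0 has rank 0. Corank 2; j^3 = 2*p^2*q has shape L^2 M (L != M), so D-series; mu = 8 gives D_8. f is A_5 but g is D_8, hence not right-equivalent.

No.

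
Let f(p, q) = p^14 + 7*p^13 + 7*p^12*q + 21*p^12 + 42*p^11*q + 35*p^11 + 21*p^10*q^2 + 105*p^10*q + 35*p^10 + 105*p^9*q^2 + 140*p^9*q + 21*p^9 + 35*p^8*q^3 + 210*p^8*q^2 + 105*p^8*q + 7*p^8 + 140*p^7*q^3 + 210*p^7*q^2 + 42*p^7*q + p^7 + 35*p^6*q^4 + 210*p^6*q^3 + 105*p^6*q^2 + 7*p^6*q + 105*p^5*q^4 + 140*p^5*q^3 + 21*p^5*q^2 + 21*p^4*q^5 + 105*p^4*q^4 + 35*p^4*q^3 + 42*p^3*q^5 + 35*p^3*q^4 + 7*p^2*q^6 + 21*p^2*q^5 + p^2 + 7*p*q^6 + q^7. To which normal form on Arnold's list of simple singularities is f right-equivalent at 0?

The Hessian of f at 0 is [[2, 0], [0, 0]] with rank 1, so corank 1. A Groebner basis of the Jacobian ideal J(f) in C{p,q} is {q^6, p}; counting standard monomials gives mu = 6. Corank 1: A-series; mu = 6 gives A_6.

A6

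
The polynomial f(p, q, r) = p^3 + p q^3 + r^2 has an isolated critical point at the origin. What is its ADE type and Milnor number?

Type E_7, Milnor number mu = 7.

The Hessian of f at 0 has rank 1. Corank 2; j^3 = p^3 is a perfect cube, so E-series; the 4-jet and mu = 7 give E_7.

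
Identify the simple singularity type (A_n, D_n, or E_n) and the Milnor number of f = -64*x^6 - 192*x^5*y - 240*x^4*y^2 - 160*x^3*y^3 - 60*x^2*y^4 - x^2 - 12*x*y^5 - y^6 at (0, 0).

The Hessian of f at 0 has rank 1. Corank 1: A-series; mu = 5 gives A_5.

Type A_5, Milnor number mu = 5.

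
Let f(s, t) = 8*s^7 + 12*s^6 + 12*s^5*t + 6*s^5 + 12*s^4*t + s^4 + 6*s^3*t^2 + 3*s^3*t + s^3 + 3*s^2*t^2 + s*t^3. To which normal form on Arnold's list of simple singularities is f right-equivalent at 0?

E_{7}

The Hessian of f at 0 has rank 0. Corank 2; j^3 = s^3 is a perfect cube, so E-series; the 4-jet and mu = 7 give E_7.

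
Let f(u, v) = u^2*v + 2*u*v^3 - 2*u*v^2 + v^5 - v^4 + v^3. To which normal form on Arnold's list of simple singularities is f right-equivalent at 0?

The Hessian of f at 0 is [[0, 0], [0, 0]] with rank 0, so corank 2. A Groebner basis of the Jacobian ideal J(f) in C{u,v} is {u*v^2 + u*v - v^2, u*v + v^3 - v^2, u^2 - 6*u*v + 5*v^2}; counting standard monomials gives mu = 5. Corank 2; j^3 = v*(u - v)^2 has shape L^2 M (L != M), so D-series; mu = 5 gives D_5.

D5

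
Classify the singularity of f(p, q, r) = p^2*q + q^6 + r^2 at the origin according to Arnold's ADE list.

The Hessian of f at 0 has rank 1. Corank 2; j^3 = p^2*q has shape L^2 M (L != M), so D-series; mu = 7 gives D_7.

D_{7}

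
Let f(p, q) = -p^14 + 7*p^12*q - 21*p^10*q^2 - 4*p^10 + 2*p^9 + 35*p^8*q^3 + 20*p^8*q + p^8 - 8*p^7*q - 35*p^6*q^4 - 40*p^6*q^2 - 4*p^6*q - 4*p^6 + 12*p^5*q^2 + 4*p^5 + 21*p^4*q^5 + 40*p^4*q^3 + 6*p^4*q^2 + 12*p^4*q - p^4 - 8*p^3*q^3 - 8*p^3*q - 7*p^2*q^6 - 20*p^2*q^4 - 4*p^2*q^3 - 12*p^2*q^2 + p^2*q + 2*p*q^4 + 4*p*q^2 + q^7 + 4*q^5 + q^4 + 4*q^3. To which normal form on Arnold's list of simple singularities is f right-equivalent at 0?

The Hessian of f at 0 has rank 0. Corank 2; j^3 = q*(p + 2*q)^2 has shape L^2 M (L != M), so D-series; mu = 5 gives D_5.

D_5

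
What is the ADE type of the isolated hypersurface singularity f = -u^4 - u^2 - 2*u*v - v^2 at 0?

A_3

The Hessian of f at 0 is [[-2, -2], [-2, -2]] with rank 1, so corank 1. A Groebner basis of the Jacobian ideal J(f) in C{u,v} is {v^3, u + v}; counting standard monomials gives mu = 3. Corank 1: A-series; mu = 3 gives A_3.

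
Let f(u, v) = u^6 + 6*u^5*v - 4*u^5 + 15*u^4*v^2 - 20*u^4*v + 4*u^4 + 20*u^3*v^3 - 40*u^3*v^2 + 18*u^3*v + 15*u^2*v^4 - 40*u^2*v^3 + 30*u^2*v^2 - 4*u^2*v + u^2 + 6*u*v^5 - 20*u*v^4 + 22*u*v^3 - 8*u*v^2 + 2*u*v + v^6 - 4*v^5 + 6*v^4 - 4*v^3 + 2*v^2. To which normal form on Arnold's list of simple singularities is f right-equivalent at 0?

The Hessian of f at 0 has rank 2. Corank 0: nondegenerate Morse point, so A_1.

A_{1}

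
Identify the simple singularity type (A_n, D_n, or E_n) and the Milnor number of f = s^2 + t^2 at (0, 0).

Type A_{1}, Milnor number mu = 1.

The Hessian of f at 0 is [[2, 0], [0, 2]] with rank 2, so corank 0. A Groebner basis of the Jacobian ideal J(f) in C{s,t} is {s, t}; counting standard monomials gives mu = 1. Corank 0: nondegenerate Morse point, so A_1.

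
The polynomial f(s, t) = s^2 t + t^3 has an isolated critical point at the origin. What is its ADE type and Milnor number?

The Hessian of f at 0 is [[0, 0], [0, 0]] with rank 0, so corank 2. A Groebner basis of the Jacobian ideal J(f) in C{s,t} is {t^3, s^2 + 3*t^2, s*t}; counting standard monomials gives mu = 4. Corank 2; j^3 = t*(s^2 + t^2) splits into three distinct lines over C (the quadratic factor has nonzero discriminant), so D_4.

Type D_4, Milnor number mu = 4.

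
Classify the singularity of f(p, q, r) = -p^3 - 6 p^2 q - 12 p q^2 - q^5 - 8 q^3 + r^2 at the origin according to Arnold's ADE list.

E_{8}

The Hessian of f at 0 is [[0, 0, 0], [0, 0, 0], [0, 0, 2]] with rank 1, so corank 2. A Groebner basis of the Jacobian ideal J(f) in C{p,q,r} is {q^4, p^2 + 4*p*q + 4*q^2, r}; counting standard monomials gives mu = 8. Corank 2; j^3 = -(p + 2*q)^3 is a perfect cube, so E-series; the 5-jet and mu = 8 give E_8.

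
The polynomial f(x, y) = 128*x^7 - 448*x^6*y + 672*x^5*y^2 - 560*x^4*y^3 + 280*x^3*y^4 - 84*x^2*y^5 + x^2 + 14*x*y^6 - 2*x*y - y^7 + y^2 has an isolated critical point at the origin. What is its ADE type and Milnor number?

The Hessian of f at 0 is [[2, -2], [-2, 2]] with rank 1, so corank 1. A Groebner basis of the Jacobian ideal J(f) in C{x,y} is {y^6, x - y}; counting standard monomials gives mu = 6. Corank 1: A-series; mu = 6 gives A_6.

Type A_6, Milnor number mu = 6.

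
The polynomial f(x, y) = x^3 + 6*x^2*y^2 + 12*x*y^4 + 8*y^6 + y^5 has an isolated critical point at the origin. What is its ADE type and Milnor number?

Type E8, Milnor number mu = 8.

The Hessian of f at 0 has rank 0. Corank 2; j^3 = x^3 is a perfect cube, so E-series; the 5-jet and mu = 8 give E_8.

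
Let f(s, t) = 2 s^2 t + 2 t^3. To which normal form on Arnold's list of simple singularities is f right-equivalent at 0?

D4

The Hessian of f at 0 has rank 0. Corank 2; j^3 = 2*t*(s^2 + t^2) splits into three distinct lines over C (the quadratic factor has nonzero discriminant), so D_4.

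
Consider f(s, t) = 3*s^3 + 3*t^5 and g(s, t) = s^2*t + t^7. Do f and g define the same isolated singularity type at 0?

The Hessian of f at 0 has rank 0. Corank 2; j^3 = 3*s^3 is a perfect cube, so E-series; the 5-jet and mu = 8 give E_8. The Hessian of g at 0 has rank 0. Corank 2; j^3 = s^2*t has shape L^2 M (L != M), so D-series; mu = 8 gives D_8. f is E_8 but g is D_8, hence not right-equivalent.

No.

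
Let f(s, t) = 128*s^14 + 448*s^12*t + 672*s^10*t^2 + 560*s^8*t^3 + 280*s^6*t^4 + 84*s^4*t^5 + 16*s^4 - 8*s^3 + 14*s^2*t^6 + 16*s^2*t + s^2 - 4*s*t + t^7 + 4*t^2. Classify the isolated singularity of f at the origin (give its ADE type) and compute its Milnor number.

Type A6, Milnor number mu = 6.

The Hessian of f at 0 is [[2, -4], [-4, 8]] with rank 1, so corank 1. A Groebner basis of the Jacobian ideal J(f) in C{s,t} is {-7*s*t/192 + 5*s/3072 + t^4 + t^3/6 + 3*t^2/64 - 5*t/1536, s*t^2 - s*t/6 + s/192 - 2*t^3/3 + t^2/4 - t/96, s^2 - s/4 + t/2}; counting standard monomials gives mu = 6. Corank 1: A-series; mu = 6 gives A_6.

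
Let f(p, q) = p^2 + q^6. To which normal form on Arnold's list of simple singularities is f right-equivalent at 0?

The Hessian of f at 0 has rank 1. Corank 1: A-series; mu = 5 gives A_5.

A5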